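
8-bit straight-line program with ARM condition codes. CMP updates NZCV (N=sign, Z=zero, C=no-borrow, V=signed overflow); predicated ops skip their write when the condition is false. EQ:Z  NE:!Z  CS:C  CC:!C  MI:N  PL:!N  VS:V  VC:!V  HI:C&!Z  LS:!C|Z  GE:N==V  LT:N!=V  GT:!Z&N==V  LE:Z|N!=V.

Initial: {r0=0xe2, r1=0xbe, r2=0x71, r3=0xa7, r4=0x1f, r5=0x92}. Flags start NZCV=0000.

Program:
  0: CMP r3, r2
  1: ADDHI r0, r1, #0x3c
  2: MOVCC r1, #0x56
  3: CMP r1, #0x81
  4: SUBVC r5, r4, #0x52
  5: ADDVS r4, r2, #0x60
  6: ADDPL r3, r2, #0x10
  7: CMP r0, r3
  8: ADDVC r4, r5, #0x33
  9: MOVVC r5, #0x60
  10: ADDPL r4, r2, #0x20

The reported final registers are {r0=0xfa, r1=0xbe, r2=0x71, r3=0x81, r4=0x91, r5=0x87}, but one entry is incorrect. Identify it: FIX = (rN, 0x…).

FIX = (r5, 0x60)

[0] flags=0011 → (cmp)
[1] flags=0011 HI?T → r0=0xfa
[2] flags=0011 CC?F → skip
[3] flags=0010 → (cmp)
[4] flags=0010 VC?T → r5=0xcd
[5] flags=0010 VS?F → skip
[6] flags=0010 PL?T → r3=0x81
[7] flags=0010 → (cmp)
[8] flags=0010 VC?T → r4=0x00
[9] flags=0010 VC?T → r5=0x60
[10] flags=0010 PL?T → r4=0x91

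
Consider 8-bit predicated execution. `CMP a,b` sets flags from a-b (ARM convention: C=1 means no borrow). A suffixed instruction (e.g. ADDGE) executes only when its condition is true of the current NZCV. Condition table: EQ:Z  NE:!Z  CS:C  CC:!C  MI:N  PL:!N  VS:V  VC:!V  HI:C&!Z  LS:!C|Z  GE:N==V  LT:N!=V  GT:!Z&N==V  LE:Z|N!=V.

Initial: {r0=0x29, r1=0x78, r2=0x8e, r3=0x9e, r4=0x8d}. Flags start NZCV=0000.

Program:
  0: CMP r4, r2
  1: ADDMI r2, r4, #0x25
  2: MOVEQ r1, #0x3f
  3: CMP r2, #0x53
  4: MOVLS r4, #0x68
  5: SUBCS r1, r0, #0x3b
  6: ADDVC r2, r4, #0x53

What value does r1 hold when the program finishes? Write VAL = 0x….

VAL = 0xee

[0] flags=1000 → (cmp)
[1] flags=1000 MI?T → r2=0xb2
[2] flags=1000 EQ?F → skip
[3] flags=0011 → (cmp)
[4] flags=0011 LS?F → skip
[5] flags=0011 CS?T → r1=0xee
[6] flags=0011 VC?F → skip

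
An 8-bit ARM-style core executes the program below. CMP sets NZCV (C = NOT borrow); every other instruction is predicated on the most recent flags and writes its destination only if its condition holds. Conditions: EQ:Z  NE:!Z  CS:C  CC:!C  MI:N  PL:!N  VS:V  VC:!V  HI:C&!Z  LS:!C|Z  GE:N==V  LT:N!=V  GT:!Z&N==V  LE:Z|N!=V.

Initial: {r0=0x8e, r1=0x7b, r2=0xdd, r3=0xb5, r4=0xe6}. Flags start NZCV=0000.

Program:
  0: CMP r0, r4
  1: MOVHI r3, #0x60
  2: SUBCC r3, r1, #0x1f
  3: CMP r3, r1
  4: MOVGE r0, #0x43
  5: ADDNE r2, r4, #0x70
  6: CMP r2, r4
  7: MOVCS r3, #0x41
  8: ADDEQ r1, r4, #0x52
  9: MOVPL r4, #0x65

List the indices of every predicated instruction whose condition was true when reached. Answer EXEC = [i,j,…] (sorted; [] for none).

[0] flags=1000 → (cmp)
[1] flags=1000 HI?F → skip
[2] flags=1000 CC?T → r3=0x5c
[3] flags=1000 → (cmp)
[4] flags=1000 GE?F → skip
[5] flags=1000 NE?T → r2=0x56
[6] flags=0000 → (cmp)
[7] flags=0000 CS?F → skip
[8] flags=0000 EQ?F → skip
[9] flags=0000 PL?T → r4=0x65

EXEC = [2,5,9]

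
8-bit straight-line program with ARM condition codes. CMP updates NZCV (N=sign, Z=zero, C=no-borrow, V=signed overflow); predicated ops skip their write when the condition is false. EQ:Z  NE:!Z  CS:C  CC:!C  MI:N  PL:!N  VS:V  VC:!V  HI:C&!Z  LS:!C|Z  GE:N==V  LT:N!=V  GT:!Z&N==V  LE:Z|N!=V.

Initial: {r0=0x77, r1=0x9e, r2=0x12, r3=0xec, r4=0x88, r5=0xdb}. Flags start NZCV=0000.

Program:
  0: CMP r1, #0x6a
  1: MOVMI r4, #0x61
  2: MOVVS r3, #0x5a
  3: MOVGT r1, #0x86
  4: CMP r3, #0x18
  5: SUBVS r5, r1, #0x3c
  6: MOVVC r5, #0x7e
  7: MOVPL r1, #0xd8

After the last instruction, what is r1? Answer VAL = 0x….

0: ✓ CMP  NZCV=0011
1: · MOVMI
2: ✓ MOVVS  r3←0x5a
3: · MOVGT
4: ✓ CMP  NZCV=0010
5: · SUBVS
6: ✓ MOVVC  r5←0x7e
7: ✓ MOVPL  r1←0xd8

VAL = 0xd8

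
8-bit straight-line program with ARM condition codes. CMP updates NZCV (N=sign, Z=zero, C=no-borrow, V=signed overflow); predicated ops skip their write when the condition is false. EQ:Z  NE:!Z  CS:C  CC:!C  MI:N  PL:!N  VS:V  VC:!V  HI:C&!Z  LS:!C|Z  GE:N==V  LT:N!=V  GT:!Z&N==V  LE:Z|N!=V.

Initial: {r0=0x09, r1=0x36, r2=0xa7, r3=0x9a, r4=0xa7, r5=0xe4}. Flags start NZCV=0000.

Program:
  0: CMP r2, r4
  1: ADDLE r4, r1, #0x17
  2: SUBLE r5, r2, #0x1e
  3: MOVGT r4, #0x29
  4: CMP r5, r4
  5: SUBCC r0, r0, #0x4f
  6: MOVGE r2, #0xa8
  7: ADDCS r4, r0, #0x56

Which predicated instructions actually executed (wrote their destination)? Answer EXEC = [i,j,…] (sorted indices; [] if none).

[0] flags=0110 → (cmp)
[1] flags=0110 LE?T → r4=0x4d
[2] flags=0110 LE?T → r5=0x89
[3] flags=0110 GT?F → skip
[4] flags=0011 → (cmp)
[5] flags=0011 CC?F → skip
[6] flags=0011 GE?F → skip
[7] flags=0011 CS?T → r4=0x5f

EXEC = [1,2,7]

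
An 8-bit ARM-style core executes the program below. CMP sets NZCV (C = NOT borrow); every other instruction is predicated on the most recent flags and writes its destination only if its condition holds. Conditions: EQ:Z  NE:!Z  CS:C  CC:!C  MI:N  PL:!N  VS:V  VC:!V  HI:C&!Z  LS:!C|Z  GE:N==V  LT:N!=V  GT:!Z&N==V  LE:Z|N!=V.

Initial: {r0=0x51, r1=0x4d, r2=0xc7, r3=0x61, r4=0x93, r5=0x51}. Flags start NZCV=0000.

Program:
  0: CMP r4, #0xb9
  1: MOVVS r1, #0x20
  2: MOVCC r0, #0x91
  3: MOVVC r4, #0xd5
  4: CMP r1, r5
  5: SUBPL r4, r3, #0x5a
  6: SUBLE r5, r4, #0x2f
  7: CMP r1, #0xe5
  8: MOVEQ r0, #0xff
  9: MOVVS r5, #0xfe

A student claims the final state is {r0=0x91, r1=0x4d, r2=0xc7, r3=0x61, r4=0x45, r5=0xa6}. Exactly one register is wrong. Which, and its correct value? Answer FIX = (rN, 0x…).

[0] flags=1000 → (cmp)
[1] flags=1000 VS?F → skip
[2] flags=1000 CC?T → r0=0x91
[3] flags=1000 VC?T → r4=0xd5
[4] flags=1000 → (cmp)
[5] flags=1000 PL?F → skip
[6] flags=1000 LE?T → r5=0xa6
[7] flags=0000 → (cmp)
[8] flags=0000 EQ?F → skip
[9] flags=0000 VS?F → skip

FIX = (r4, 0xd5)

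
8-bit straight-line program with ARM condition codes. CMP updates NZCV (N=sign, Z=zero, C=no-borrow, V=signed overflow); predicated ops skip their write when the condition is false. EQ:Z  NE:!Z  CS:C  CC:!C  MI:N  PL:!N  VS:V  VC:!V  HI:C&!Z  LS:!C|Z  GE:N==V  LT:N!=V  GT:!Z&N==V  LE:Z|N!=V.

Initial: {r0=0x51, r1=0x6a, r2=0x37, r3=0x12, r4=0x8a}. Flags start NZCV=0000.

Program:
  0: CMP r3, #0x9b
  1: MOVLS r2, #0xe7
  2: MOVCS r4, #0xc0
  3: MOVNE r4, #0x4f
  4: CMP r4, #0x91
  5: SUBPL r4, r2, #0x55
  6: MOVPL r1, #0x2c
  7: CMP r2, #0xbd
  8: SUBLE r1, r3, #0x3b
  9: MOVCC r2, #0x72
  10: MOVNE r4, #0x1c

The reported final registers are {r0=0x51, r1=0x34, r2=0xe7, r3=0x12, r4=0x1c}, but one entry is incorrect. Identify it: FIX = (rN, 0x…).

[0] flags=0000 → (cmp)
[1] flags=0000 LS?T → r2=0xe7
[2] flags=0000 CS?F → skip
[3] flags=0000 NE?T → r4=0x4f
[4] flags=1001 → (cmp)
[5] flags=1001 PL?F → skip
[6] flags=1001 PL?F → skip
[7] flags=0010 → (cmp)
[8] flags=0010 LE?F → skip
[9] flags=0010 CC?F → skip
[10] flags=0010 NE?T → r4=0x1c

FIX = (r1, 0x6a)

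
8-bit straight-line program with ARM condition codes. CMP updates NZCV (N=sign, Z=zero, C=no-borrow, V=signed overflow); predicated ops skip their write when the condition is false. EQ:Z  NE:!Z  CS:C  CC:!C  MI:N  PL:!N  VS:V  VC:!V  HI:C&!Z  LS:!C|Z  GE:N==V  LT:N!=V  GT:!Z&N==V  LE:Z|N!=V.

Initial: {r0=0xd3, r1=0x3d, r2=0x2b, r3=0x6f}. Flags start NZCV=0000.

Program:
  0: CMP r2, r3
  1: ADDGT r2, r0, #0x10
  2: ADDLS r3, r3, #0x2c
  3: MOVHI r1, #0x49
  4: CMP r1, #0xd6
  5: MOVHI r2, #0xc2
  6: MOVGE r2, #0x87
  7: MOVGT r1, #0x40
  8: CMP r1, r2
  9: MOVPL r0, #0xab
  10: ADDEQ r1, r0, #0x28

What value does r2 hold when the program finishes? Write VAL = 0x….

0: ✓ CMP  NZCV=1000
1: · ADDGT
2: ✓ ADDLS  r3←0x9b
3: · MOVHI
4: ✓ CMP  NZCV=0000
5: · MOVHI
6: ✓ MOVGE  r2←0x87
7: ✓ MOVGT  r1←0x40
8: ✓ CMP  NZCV=1001
9: · MOVPL
10: · ADDEQ

VAL = 0x87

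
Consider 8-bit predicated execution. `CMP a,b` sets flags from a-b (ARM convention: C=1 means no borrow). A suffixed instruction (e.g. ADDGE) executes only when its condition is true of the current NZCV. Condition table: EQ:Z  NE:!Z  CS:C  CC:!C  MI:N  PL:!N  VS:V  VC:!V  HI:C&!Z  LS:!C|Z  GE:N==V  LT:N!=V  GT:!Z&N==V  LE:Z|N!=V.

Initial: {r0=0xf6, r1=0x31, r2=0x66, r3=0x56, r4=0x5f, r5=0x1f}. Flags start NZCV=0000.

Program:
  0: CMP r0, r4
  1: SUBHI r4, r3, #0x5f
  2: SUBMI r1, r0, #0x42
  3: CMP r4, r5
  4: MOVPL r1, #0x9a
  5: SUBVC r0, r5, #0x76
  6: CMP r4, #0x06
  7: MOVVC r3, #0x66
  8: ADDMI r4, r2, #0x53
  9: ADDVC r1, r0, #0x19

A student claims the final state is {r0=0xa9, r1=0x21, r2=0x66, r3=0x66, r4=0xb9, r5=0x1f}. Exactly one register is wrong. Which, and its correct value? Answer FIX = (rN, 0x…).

[0] flags=1010 → (cmp)
[1] flags=1010 HI?T → r4=0xf7
[2] flags=1010 MI?T → r1=0xb4
[3] flags=1010 → (cmp)
[4] flags=1010 PL?F → skip
[5] flags=1010 VC?T → r0=0xa9
[6] flags=1010 → (cmp)
[7] flags=1010 VC?T → r3=0x66
[8] flags=1010 MI?T → r4=0xb9
[9] flags=1010 VC?T → r1=0xc2

FIX = (r1, 0xc2)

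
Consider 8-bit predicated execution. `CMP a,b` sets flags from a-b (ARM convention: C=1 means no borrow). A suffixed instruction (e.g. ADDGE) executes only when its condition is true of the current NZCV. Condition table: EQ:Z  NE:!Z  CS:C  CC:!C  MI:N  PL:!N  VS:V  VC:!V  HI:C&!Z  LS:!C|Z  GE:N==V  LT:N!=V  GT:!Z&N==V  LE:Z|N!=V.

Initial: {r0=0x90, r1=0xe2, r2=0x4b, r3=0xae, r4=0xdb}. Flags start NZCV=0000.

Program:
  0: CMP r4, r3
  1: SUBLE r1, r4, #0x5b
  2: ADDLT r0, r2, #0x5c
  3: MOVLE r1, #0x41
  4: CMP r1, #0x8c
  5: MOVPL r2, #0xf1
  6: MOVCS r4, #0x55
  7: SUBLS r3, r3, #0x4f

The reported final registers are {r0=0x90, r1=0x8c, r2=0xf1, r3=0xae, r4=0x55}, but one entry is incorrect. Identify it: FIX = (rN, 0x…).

[0] flags=0010 → (cmp)
[1] flags=0010 LE?F → skip
[2] flags=0010 LT?F → skip
[3] flags=0010 LE?F → skip
[4] flags=0010 → (cmp)
[5] flags=0010 PL?T → r2=0xf1
[6] flags=0010 CS?T → r4=0x55
[7] flags=0010 LS?F → skip

FIX = (r1, 0xe2)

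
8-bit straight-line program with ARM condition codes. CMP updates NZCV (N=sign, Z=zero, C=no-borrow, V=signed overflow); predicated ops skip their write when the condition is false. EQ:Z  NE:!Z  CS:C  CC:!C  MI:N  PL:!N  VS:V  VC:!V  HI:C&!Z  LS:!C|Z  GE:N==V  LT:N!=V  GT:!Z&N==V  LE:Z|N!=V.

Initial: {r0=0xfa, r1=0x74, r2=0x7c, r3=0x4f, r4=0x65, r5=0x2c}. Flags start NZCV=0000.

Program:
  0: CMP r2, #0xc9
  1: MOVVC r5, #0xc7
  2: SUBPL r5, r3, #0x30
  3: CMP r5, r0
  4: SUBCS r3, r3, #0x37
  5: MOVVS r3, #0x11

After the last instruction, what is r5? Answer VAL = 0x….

[0] flags=1001 → (cmp)
[1] flags=1001 VC?F → skip
[2] flags=1001 PL?F → skip
[3] flags=0000 → (cmp)
[4] flags=0000 CS?F → skip
[5] flags=0000 VS?F → skip

VAL = 0x2c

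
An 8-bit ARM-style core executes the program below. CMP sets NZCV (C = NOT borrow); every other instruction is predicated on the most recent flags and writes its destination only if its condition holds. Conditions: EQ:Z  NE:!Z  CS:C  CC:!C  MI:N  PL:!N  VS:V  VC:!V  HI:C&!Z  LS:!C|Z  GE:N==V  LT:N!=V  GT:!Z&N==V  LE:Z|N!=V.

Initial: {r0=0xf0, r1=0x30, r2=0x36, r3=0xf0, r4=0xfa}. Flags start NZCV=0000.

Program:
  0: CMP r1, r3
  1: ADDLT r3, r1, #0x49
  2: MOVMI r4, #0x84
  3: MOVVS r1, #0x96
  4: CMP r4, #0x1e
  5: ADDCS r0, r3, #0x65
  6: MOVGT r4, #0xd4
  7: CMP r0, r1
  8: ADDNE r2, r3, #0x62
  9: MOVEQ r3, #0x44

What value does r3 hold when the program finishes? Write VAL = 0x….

[0] flags=0000 → (cmp)
[1] flags=0000 LT?F → skip
[2] flags=0000 MI?F → skip
[3] flags=0000 VS?F → skip
[4] flags=1010 → (cmp)
[5] flags=1010 CS?T → r0=0x55
[6] flags=1010 GT?F → skip
[7] flags=0010 → (cmp)
[8] flags=0010 NE?T → r2=0x52
[9] flags=0010 EQ?F → skip

VAL = 0xf0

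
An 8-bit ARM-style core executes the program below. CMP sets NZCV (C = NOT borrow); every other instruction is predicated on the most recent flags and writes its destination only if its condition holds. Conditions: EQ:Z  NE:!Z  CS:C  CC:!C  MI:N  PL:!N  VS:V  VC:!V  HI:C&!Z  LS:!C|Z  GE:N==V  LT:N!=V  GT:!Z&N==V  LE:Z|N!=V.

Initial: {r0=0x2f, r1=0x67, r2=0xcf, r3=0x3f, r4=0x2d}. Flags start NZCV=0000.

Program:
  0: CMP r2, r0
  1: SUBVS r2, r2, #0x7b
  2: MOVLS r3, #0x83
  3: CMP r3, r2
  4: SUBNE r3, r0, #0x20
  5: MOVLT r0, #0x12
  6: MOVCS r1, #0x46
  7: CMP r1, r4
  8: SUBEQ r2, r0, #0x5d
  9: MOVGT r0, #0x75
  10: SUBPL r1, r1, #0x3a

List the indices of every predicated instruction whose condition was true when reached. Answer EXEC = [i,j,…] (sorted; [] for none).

[0] flags=1010 → (cmp)
[1] flags=1010 VS?F → skip
[2] flags=1010 LS?F → skip
[3] flags=0000 → (cmp)
[4] flags=0000 NE?T → r3=0x0f
[5] flags=0000 LT?F → skip
[6] flags=0000 CS?F → skip
[7] flags=0010 → (cmp)
[8] flags=0010 EQ?F → skip
[9] flags=0010 GT?T → r0=0x75
[10] flags=0010 PL?T → r1=0x2d

EXEC = [4,9,10]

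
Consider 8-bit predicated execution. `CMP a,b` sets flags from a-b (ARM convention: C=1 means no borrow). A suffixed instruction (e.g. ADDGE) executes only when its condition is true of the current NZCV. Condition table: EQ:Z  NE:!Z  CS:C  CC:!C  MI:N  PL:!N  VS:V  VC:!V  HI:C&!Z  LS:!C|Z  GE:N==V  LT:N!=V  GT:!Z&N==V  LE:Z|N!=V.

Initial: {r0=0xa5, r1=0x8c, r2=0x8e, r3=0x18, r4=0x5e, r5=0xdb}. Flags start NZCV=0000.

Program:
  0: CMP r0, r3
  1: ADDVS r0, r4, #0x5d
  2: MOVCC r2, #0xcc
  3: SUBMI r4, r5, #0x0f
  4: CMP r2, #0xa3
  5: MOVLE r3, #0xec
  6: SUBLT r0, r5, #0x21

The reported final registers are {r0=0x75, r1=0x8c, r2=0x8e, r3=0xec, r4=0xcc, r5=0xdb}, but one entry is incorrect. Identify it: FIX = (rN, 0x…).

FIX = (r0, 0xba)

0: ✓ CMP  NZCV=1010
1: · ADDVS
2: · MOVCC
3: ✓ SUBMI  r4←0xcc
4: ✓ CMP  NZCV=1000
5: ✓ MOVLE  r3←0xec
6: ✓ SUBLT  r0←0xba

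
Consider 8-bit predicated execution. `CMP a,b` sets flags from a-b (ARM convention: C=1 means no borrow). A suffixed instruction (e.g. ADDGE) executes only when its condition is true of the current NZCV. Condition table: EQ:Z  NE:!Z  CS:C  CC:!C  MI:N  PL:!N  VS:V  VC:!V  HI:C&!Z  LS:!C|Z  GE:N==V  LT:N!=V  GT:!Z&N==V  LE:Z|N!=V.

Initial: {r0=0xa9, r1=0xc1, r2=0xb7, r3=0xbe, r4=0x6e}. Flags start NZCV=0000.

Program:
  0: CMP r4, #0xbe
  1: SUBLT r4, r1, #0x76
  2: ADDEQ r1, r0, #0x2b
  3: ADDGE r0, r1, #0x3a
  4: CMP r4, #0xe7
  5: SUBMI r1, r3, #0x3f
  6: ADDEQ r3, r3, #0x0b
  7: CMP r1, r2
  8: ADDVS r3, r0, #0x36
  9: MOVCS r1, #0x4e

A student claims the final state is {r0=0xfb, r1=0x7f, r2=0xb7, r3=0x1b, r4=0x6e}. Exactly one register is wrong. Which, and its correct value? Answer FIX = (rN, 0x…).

[0] flags=1001 → (cmp)
[1] flags=1001 LT?F → skip
[2] flags=1001 EQ?F → skip
[3] flags=1001 GE?T → r0=0xfb
[4] flags=1001 → (cmp)
[5] flags=1001 MI?T → r1=0x7f
[6] flags=1001 EQ?F → skip
[7] flags=1001 → (cmp)
[8] flags=1001 VS?T → r3=0x31
[9] flags=1001 CS?F → skip

FIX = (r3, 0x31)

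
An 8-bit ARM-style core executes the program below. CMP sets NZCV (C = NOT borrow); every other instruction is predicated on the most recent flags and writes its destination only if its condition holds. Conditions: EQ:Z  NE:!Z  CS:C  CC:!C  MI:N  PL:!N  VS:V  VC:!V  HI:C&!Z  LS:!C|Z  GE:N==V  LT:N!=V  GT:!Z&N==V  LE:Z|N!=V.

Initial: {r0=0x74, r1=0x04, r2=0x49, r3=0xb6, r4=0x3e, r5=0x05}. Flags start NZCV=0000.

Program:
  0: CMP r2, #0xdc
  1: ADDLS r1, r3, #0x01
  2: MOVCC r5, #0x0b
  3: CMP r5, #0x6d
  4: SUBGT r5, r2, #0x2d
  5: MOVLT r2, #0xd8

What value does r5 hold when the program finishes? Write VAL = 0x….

0: ✓ CMP  NZCV=0000
1: ✓ ADDLS  r1←0xb7
2: ✓ MOVCC  r5←0x0b
3: ✓ CMP  NZCV=1000
4: · SUBGT
5: ✓ MOVLT  r2←0xd8

VAL = 0x0b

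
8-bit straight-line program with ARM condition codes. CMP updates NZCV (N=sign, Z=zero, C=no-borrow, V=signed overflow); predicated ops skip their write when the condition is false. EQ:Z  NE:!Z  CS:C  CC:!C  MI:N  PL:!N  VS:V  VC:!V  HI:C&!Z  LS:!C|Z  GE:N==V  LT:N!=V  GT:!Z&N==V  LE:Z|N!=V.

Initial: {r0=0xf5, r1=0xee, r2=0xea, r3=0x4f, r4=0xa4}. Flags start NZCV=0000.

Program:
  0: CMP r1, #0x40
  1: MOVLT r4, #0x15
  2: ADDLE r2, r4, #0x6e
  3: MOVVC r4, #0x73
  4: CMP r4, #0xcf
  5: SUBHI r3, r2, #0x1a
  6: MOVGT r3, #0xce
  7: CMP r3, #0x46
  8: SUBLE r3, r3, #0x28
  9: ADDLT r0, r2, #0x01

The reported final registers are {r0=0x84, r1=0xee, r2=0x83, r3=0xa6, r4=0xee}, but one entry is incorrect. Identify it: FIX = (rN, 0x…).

0: ✓ CMP  NZCV=1010
1: ✓ MOVLT  r4←0x15
2: ✓ ADDLE  r2←0x83
3: ✓ MOVVC  r4←0x73
4: ✓ CMP  NZCV=1001
5: · SUBHI
6: ✓ MOVGT  r3←0xce
7: ✓ CMP  NZCV=1010
8: ✓ SUBLE  r3←0xa6
9: ✓ ADDLT  r0←0x84

FIX = (r4, 0x73)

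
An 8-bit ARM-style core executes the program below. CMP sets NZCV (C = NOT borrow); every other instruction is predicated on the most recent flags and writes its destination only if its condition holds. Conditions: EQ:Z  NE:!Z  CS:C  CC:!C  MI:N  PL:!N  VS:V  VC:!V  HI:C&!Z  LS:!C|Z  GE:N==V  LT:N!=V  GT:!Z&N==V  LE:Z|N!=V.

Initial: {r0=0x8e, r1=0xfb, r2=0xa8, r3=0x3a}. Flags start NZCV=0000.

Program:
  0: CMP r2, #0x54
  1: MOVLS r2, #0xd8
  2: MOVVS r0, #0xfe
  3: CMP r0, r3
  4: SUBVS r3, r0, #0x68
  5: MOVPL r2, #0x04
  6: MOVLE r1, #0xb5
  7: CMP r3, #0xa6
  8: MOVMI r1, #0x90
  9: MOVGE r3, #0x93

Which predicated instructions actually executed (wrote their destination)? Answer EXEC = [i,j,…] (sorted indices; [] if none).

[0] flags=0011 → (cmp)
[1] flags=0011 LS?F → skip
[2] flags=0011 VS?T → r0=0xfe
[3] flags=1010 → (cmp)
[4] flags=1010 VS?F → skip
[5] flags=1010 PL?F → skip
[6] flags=1010 LE?T → r1=0xb5
[7] flags=1001 → (cmp)
[8] flags=1001 MI?T → r1=0x90
[9] flags=1001 GE?T → r3=0x93

EXEC = [2,6,8,9]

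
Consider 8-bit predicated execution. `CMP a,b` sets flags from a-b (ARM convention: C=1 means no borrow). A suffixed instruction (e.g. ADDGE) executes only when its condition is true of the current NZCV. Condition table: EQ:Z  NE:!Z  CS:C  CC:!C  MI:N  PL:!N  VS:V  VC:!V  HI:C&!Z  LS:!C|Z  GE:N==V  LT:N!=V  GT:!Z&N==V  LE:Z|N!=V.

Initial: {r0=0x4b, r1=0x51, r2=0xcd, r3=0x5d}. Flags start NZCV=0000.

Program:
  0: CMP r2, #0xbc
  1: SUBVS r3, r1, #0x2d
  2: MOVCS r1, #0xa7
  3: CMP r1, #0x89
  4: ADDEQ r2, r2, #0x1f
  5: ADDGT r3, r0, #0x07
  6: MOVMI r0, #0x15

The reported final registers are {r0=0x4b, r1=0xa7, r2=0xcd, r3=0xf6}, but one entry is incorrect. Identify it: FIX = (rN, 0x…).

0: ✓ CMP  NZCV=0010
1: · SUBVS
2: ✓ MOVCS  r1←0xa7
3: ✓ CMP  NZCV=0010
4: · ADDEQ
5: ✓ ADDGT  r3←0x52
6: · MOVMI

FIX = (r3, 0x52)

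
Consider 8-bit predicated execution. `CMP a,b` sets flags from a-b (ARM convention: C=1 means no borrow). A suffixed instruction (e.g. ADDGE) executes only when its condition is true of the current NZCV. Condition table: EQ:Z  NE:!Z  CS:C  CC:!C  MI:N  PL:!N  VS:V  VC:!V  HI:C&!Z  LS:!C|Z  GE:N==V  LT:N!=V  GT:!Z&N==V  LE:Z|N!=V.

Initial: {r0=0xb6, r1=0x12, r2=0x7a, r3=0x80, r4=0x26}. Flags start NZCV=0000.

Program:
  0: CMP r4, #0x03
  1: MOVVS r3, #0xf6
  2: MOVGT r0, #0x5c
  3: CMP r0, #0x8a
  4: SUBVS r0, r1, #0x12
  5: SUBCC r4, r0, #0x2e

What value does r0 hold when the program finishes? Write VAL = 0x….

VAL = 0x00

[0] flags=0010 → (cmp)
[1] flags=0010 VS?F → skip
[2] flags=0010 GT?T → r0=0x5c
[3] flags=1001 → (cmp)
[4] flags=1001 VS?T → r0=0x00
[5] flags=1001 CC?T → r4=0xd2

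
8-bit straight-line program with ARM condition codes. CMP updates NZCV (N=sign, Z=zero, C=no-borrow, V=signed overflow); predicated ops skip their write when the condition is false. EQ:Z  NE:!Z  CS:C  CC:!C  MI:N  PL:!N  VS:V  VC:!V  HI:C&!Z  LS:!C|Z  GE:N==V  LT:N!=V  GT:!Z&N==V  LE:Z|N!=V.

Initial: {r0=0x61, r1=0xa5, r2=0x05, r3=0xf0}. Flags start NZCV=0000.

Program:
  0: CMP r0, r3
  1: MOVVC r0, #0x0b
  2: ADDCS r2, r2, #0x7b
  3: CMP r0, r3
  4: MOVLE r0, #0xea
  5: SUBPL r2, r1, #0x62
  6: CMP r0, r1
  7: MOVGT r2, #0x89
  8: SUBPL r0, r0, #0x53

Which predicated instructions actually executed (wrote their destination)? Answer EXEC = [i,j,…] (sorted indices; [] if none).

0: ✓ CMP  NZCV=0000
1: ✓ MOVVC  r0←0x0b
2: · ADDCS
3: ✓ CMP  NZCV=0000
4: · MOVLE
5: ✓ SUBPL  r2←0x43
6: ✓ CMP  NZCV=0000
7: ✓ MOVGT  r2←0x89
8: ✓ SUBPL  r0←0xb8

EXEC = [1,5,7,8]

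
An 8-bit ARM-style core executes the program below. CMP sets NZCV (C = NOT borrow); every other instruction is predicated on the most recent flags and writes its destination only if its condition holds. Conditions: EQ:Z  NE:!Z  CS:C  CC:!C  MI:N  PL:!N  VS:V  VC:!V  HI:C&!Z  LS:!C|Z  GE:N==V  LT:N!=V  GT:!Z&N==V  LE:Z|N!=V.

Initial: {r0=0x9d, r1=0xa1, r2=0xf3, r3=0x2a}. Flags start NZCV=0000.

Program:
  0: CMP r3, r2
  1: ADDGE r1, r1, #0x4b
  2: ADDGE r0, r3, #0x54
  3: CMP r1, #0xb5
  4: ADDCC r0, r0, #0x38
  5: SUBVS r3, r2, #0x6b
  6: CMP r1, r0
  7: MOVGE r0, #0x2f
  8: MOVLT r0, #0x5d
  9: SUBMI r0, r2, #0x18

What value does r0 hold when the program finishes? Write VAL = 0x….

VAL = 0x5d

[0] flags=0000 → (cmp)
[1] flags=0000 GE?T → r1=0xec
[2] flags=0000 GE?T → r0=0x7e
[3] flags=0010 → (cmp)
[4] flags=0010 CC?F → skip
[5] flags=0010 VS?F → skip
[6] flags=0011 → (cmp)
[7] flags=0011 GE?F → skip
[8] flags=0011 LT?T → r0=0x5d
[9] flags=0011 MI?F → skip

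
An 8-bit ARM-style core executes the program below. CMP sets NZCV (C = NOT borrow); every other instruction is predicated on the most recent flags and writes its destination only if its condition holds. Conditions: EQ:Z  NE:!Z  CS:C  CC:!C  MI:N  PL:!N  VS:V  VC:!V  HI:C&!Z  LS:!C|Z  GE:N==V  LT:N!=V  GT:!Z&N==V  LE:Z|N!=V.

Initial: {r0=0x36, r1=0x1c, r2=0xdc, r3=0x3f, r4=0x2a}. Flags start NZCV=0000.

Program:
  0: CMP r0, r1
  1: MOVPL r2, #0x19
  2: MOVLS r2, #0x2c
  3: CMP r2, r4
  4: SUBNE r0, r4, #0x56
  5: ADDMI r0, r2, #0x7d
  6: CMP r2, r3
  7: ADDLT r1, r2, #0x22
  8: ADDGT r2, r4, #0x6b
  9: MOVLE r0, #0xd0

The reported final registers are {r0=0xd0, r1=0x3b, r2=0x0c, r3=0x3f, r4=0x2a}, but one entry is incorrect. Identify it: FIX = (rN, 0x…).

FIX = (r2, 0x19)

0: ✓ CMP  NZCV=0010
1: ✓ MOVPL  r2←0x19
2: · MOVLS
3: ✓ CMP  NZCV=1000
4: ✓ SUBNE  r0←0xd4
5: ✓ ADDMI  r0←0x96
6: ✓ CMP  NZCV=1000
7: ✓ ADDLT  r1←0x3b
8: · ADDGT
9: ✓ MOVLE  r0←0xd0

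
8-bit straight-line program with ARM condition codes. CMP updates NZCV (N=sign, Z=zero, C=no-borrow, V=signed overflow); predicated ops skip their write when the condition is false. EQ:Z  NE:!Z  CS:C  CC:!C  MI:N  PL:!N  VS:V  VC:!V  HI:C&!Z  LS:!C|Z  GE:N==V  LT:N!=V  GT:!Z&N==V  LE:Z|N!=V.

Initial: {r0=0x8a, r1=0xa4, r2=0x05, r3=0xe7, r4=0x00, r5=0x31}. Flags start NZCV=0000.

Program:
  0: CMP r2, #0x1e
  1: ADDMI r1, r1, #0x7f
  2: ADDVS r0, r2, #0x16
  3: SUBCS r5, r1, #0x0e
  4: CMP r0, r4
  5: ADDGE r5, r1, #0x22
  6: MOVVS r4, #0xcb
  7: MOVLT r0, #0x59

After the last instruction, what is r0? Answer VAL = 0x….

VAL = 0x59

0: ✓ CMP  NZCV=1000
1: ✓ ADDMI  r1←0x23
2: · ADDVS
3: · SUBCS
4: ✓ CMP  NZCV=1010
5: · ADDGE
6: · MOVVS
7: ✓ MOVLT  r0←0x59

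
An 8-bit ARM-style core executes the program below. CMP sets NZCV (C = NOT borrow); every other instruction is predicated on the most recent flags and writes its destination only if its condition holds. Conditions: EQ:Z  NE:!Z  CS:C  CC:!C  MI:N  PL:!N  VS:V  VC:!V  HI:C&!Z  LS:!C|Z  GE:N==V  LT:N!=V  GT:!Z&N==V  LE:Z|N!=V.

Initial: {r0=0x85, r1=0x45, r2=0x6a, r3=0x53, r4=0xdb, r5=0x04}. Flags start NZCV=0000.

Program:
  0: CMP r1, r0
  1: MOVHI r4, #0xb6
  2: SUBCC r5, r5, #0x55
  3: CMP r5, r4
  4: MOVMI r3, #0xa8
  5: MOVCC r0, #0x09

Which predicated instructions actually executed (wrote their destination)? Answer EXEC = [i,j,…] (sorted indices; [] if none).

EXEC = [2,4,5]

0: ✓ CMP  NZCV=1001
1: · MOVHI
2: ✓ SUBCC  r5←0xaf
3: ✓ CMP  NZCV=1000
4: ✓ MOVMI  r3←0xa8
5: ✓ MOVCC  r0←0x09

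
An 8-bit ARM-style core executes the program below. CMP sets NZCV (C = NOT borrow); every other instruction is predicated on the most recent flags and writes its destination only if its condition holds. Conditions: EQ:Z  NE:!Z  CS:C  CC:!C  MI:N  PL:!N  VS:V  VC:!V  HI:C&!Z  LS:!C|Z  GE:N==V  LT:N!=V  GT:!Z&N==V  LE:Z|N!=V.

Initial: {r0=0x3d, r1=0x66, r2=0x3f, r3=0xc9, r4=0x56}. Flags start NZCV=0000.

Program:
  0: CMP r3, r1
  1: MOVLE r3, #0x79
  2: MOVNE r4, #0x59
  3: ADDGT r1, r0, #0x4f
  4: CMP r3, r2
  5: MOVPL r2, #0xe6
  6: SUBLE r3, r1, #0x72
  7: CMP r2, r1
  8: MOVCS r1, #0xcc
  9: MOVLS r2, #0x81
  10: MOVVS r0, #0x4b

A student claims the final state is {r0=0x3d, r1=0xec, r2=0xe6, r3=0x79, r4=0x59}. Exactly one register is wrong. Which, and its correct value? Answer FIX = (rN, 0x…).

0: ✓ CMP  NZCV=0011
1: ✓ MOVLE  r3←0x79
2: ✓ MOVNE  r4←0x59
3: · ADDGT
4: ✓ CMP  NZCV=0010
5: ✓ MOVPL  r2←0xe6
6: · SUBLE
7: ✓ CMP  NZCV=1010
8: ✓ MOVCS  r1←0xcc
9: · MOVLS
10: · MOVVS

FIX = (r1, 0xcc)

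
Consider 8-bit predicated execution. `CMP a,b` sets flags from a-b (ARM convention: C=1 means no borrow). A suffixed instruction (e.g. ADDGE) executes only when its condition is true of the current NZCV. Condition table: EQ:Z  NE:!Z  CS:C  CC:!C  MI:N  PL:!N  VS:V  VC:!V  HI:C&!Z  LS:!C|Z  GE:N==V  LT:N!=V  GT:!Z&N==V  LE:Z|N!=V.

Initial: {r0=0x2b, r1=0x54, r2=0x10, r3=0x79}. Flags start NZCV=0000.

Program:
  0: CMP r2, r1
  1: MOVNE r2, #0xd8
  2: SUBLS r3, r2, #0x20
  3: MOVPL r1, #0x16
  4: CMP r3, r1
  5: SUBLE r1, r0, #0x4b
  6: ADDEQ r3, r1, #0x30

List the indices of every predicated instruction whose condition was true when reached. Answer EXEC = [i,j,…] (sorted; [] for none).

[0] flags=1000 → (cmp)
[1] flags=1000 NE?T → r2=0xd8
[2] flags=1000 LS?T → r3=0xb8
[3] flags=1000 PL?F → skip
[4] flags=0011 → (cmp)
[5] flags=0011 LE?T → r1=0xe0
[6] flags=0011 EQ?F → skip

EXEC = [1,2,5]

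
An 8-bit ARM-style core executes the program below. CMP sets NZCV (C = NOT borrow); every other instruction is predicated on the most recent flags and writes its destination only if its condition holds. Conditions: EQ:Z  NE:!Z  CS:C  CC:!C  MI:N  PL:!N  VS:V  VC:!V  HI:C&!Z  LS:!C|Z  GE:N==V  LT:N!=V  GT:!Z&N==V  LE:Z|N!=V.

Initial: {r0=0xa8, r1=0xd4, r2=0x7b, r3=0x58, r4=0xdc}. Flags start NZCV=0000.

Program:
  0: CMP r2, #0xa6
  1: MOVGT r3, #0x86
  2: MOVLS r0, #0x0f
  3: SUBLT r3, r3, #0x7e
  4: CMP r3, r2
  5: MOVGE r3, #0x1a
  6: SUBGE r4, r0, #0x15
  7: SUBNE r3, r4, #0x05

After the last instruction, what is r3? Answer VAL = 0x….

VAL = 0xd7

0: ✓ CMP  NZCV=1001
1: ✓ MOVGT  r3←0x86
2: ✓ MOVLS  r0←0x0f
3: · SUBLT
4: ✓ CMP  NZCV=0011
5: · MOVGE
6: · SUBGE
7: ✓ SUBNE  r3←0xd7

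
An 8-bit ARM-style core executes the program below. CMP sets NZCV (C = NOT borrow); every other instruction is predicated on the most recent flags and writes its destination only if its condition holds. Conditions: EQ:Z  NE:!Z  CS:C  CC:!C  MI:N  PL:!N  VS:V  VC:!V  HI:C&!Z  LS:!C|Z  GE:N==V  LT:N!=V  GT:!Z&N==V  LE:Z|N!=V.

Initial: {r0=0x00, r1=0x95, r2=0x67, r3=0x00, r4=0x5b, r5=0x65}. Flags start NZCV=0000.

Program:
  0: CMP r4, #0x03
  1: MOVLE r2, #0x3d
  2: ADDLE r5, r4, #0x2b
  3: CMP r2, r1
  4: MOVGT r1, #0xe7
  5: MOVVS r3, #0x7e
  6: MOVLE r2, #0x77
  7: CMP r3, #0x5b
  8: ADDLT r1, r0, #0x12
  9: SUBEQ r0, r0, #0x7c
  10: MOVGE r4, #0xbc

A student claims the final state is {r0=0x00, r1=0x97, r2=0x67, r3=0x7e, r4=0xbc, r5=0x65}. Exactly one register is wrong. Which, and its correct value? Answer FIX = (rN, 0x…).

FIX = (r1, 0xe7)

[0] flags=0010 → (cmp)
[1] flags=0010 LE?F → skip
[2] flags=0010 LE?F → skip
[3] flags=1001 → (cmp)
[4] flags=1001 GT?T → r1=0xe7
[5] flags=1001 VS?T → r3=0x7e
[6] flags=1001 LE?F → skip
[7] flags=0010 → (cmp)
[8] flags=0010 LT?F → skip
[9] flags=0010 EQ?F → skip
[10] flags=0010 GE?T → r4=0xbc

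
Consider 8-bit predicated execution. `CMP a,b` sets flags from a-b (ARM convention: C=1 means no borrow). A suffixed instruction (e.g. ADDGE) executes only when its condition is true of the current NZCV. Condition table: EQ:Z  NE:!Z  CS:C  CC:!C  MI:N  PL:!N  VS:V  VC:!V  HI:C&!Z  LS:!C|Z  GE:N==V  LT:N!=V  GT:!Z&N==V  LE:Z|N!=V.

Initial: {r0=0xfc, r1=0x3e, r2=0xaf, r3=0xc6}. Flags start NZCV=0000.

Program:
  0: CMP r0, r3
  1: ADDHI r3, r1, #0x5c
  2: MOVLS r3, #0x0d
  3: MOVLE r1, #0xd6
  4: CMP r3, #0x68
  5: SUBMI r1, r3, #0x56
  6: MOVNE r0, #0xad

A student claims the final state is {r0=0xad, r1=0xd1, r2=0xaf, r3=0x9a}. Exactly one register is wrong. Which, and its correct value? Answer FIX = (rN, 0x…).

FIX = (r1, 0x3e)

0: ✓ CMP  NZCV=0010
1: ✓ ADDHI  r3←0x9a
2: · MOVLS
3: · MOVLE
4: ✓ CMP  NZCV=0011
5: · SUBMI
6: ✓ MOVNE  r0←0xad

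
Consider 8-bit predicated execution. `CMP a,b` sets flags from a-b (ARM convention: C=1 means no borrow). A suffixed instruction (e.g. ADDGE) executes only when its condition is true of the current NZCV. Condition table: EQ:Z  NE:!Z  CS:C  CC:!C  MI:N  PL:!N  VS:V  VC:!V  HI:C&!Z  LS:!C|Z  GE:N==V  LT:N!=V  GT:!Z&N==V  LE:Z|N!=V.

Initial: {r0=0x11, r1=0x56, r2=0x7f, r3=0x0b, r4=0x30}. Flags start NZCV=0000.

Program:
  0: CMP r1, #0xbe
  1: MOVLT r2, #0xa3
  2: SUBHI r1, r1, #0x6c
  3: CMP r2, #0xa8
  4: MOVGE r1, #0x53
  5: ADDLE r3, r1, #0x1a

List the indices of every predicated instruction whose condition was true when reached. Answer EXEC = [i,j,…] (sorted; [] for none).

EXEC = [4]

[0] flags=1001 → (cmp)
[1] flags=1001 LT?F → skip
[2] flags=1001 HI?F → skip
[3] flags=1001 → (cmp)
[4] flags=1001 GE?T → r1=0x53
[5] flags=1001 LE?F → skip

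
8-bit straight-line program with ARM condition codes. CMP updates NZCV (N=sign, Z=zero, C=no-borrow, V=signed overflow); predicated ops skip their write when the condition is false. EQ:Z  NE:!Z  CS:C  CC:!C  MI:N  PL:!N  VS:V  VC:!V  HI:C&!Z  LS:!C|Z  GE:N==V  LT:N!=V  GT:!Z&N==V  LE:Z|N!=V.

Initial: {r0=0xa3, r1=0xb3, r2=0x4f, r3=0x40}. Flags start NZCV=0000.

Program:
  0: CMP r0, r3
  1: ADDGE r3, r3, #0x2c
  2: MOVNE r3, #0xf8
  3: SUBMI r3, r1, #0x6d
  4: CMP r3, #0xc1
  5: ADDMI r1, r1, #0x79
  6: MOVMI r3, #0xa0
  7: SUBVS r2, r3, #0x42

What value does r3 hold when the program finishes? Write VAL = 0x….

[0] flags=0011 → (cmp)
[1] flags=0011 GE?F → skip
[2] flags=0011 NE?T → r3=0xf8
[3] flags=0011 MI?F → skip
[4] flags=0010 → (cmp)
[5] flags=0010 MI?F → skip
[6] flags=0010 MI?F → skip
[7] flags=0010 VS?F → skip

VAL = 0xf8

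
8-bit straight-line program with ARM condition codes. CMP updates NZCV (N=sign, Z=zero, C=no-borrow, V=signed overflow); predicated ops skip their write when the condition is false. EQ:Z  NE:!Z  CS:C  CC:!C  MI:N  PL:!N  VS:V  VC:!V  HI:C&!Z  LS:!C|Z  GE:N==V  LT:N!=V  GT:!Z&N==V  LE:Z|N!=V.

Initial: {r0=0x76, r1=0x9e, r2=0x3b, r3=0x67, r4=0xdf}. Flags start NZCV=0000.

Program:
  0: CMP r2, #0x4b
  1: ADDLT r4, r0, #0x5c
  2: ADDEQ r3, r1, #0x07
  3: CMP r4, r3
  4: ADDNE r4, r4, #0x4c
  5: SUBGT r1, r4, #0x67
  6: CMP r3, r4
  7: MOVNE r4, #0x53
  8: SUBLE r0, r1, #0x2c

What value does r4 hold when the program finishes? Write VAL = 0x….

VAL = 0x53

0: ✓ CMP  NZCV=1000
1: ✓ ADDLT  r4←0xd2
2: · ADDEQ
3: ✓ CMP  NZCV=0011
4: ✓ ADDNE  r4←0x1e
5: · SUBGT
6: ✓ CMP  NZCV=0010
7: ✓ MOVNE  r4←0x53
8: · SUBLE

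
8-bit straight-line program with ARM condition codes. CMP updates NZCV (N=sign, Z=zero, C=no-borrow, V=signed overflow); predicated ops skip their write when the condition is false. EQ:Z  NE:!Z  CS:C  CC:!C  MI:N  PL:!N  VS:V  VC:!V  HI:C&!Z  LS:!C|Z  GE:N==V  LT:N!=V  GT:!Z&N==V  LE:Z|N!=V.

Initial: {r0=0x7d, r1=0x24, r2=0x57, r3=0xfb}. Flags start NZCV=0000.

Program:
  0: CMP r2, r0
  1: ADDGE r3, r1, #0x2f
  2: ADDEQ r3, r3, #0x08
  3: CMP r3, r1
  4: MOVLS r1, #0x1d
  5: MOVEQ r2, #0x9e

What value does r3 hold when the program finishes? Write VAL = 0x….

VAL = 0xfb

0: ✓ CMP  NZCV=1000
1: · ADDGE
2: · ADDEQ
3: ✓ CMP  NZCV=1010
4: · MOVLS
5: · MOVEQ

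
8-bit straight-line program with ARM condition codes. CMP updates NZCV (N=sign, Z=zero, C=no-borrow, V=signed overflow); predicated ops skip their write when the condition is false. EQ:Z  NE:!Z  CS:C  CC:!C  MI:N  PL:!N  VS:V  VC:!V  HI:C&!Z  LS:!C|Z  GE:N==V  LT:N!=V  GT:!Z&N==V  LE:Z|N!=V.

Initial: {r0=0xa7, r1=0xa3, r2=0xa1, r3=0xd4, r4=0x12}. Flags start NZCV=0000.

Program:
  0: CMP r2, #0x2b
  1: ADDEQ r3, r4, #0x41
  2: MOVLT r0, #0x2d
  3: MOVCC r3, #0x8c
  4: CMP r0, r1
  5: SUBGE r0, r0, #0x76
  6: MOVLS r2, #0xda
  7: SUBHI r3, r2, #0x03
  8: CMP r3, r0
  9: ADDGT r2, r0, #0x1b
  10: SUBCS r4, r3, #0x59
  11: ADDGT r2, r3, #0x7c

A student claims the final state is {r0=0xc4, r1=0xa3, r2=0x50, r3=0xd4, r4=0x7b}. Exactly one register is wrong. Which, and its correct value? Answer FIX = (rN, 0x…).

FIX = (r0, 0xb7)

[0] flags=0011 → (cmp)
[1] flags=0011 EQ?F → skip
[2] flags=0011 LT?T → r0=0x2d
[3] flags=0011 CC?F → skip
[4] flags=1001 → (cmp)
[5] flags=1001 GE?T → r0=0xb7
[6] flags=1001 LS?T → r2=0xda
[7] flags=1001 HI?F → skip
[8] flags=0010 → (cmp)
[9] flags=0010 GT?T → r2=0xd2
[10] flags=0010 CS?T → r4=0x7b
[11] flags=0010 GT?T → r2=0x50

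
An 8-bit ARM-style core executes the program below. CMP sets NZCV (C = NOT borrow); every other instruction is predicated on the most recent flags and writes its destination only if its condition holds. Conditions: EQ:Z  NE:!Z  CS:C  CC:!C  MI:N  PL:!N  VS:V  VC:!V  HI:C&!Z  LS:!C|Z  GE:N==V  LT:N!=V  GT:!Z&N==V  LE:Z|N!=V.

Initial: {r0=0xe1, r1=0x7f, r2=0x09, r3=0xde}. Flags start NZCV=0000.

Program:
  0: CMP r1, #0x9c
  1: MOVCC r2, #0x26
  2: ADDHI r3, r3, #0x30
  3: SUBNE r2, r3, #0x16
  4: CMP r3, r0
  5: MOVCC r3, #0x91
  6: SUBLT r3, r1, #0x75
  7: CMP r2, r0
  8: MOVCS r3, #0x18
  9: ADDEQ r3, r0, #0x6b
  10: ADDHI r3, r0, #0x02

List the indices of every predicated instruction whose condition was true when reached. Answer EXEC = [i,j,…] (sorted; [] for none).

EXEC = [1,3,5,6]

0: ✓ CMP  NZCV=1001
1: ✓ MOVCC  r2←0x26
2: · ADDHI
3: ✓ SUBNE  r2←0xc8
4: ✓ CMP  NZCV=1000
5: ✓ MOVCC  r3←0x91
6: ✓ SUBLT  r3←0x0a
7: ✓ CMP  NZCV=1000
8: · MOVCS
9: · ADDEQ
10: · ADDHI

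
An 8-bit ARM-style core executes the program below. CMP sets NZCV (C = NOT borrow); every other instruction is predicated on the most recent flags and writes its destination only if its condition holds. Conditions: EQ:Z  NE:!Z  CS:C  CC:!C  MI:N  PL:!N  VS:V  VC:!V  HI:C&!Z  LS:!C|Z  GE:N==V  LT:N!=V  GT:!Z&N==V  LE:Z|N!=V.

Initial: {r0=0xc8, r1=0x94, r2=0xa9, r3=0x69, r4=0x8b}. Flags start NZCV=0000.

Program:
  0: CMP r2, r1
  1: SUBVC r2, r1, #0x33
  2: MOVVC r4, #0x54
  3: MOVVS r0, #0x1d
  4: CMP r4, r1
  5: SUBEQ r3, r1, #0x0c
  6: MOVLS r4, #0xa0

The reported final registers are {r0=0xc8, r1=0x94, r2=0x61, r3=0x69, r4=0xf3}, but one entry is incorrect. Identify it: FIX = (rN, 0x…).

FIX = (r4, 0xa0)

[0] flags=0010 → (cmp)
[1] flags=0010 VC?T → r2=0x61
[2] flags=0010 VC?T → r4=0x54
[3] flags=0010 VS?F → skip
[4] flags=1001 → (cmp)
[5] flags=1001 EQ?F → skip
[6] flags=1001 LS?T → r4=0xa0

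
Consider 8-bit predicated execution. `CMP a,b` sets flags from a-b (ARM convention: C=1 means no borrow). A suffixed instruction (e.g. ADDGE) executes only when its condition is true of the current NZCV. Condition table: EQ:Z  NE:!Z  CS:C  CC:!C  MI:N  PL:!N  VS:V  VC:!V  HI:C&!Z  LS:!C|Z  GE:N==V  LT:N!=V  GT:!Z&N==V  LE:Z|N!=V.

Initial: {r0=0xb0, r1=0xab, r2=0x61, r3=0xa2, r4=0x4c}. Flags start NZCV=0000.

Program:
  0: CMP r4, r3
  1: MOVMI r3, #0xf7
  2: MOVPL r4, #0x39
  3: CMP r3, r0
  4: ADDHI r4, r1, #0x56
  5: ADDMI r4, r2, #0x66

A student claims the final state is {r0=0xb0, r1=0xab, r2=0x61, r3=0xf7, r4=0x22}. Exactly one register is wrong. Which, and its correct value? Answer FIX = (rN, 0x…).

[0] flags=1001 → (cmp)
[1] flags=1001 MI?T → r3=0xf7
[2] flags=1001 PL?F → skip
[3] flags=0010 → (cmp)
[4] flags=0010 HI?T → r4=0x01
[5] flags=0010 MI?F → skip

FIX = (r4, 0x01)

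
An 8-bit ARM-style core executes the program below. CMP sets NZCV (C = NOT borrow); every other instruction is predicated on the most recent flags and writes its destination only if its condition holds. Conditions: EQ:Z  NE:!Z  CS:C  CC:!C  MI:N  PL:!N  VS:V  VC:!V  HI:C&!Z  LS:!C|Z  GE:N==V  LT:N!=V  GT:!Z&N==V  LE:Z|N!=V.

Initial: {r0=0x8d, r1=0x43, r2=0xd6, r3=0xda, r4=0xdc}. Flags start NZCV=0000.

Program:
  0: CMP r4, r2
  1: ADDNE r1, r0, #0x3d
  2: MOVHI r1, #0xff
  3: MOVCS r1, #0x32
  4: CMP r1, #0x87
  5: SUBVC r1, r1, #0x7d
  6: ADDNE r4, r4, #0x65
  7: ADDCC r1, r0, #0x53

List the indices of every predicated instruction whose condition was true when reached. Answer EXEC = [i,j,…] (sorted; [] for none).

EXEC = [1,2,3,6,7]

[0] flags=0010 → (cmp)
[1] flags=0010 NE?T → r1=0xca
[2] flags=0010 HI?T → r1=0xff
[3] flags=0010 CS?T → r1=0x32
[4] flags=1001 → (cmp)
[5] flags=1001 VC?F → skip
[6] flags=1001 NE?T → r4=0x41
[7] flags=1001 CC?T → r1=0xe0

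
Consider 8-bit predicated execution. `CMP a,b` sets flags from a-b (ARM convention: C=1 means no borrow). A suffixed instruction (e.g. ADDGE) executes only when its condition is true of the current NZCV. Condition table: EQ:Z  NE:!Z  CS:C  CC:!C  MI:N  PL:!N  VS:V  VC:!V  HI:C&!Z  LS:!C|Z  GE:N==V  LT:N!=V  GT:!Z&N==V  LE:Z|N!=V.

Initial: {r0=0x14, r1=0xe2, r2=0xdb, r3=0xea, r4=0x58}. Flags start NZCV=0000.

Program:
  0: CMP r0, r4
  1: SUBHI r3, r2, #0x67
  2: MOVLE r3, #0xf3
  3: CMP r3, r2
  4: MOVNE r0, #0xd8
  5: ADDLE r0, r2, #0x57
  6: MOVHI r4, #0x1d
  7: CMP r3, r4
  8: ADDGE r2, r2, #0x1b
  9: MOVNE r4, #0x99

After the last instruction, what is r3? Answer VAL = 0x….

VAL = 0xf3

0: ✓ CMP  NZCV=1000
1: · SUBHI
2: ✓ MOVLE  r3←0xf3
3: ✓ CMP  NZCV=0010
4: ✓ MOVNE  r0←0xd8
5: · ADDLE
6: ✓ MOVHI  r4←0x1d
7: ✓ CMP  NZCV=1010
8: · ADDGE
9: ✓ MOVNE  r4←0x99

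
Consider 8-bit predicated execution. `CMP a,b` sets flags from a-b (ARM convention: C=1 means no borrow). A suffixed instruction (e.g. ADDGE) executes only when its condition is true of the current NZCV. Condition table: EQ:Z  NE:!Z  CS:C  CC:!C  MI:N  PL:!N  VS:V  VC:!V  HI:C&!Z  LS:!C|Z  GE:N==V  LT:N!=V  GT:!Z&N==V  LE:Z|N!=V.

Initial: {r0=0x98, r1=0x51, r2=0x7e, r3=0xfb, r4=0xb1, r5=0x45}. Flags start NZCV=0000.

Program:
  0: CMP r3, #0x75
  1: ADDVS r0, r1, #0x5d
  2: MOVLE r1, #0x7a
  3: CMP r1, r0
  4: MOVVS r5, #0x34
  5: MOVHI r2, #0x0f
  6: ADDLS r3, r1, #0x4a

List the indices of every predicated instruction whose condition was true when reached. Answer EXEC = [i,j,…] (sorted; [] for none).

0: ✓ CMP  NZCV=1010
1: · ADDVS
2: ✓ MOVLE  r1←0x7a
3: ✓ CMP  NZCV=1001
4: ✓ MOVVS  r5←0x34
5: · MOVHI
6: ✓ ADDLS  r3←0xc4

EXEC = [2,4,6]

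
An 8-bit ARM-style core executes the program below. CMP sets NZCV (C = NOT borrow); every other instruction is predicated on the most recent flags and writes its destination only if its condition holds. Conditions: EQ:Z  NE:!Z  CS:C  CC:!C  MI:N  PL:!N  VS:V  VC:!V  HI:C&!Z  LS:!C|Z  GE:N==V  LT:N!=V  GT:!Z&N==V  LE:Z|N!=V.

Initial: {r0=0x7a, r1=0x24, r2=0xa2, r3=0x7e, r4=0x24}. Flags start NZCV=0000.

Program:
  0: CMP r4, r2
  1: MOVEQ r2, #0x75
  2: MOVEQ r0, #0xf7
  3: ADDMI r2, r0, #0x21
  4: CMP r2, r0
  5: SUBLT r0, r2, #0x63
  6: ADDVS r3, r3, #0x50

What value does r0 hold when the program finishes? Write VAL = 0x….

[0] flags=1001 → (cmp)
[1] flags=1001 EQ?F → skip
[2] flags=1001 EQ?F → skip
[3] flags=1001 MI?T → r2=0x9b
[4] flags=0011 → (cmp)
[5] flags=0011 LT?T → r0=0x38
[6] flags=0011 VS?T → r3=0xce

VAL = 0x38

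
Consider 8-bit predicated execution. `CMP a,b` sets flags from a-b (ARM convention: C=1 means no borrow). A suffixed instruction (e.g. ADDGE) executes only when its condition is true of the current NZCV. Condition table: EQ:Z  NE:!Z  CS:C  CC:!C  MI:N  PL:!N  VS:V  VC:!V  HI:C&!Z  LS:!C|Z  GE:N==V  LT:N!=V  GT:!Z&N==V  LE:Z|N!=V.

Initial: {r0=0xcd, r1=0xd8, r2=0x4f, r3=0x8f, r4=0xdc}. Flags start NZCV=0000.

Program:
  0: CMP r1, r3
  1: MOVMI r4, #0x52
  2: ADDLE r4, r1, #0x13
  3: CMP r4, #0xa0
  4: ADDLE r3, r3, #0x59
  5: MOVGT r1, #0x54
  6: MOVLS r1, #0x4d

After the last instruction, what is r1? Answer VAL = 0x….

VAL = 0x54

0: ✓ CMP  NZCV=0010
1: · MOVMI
2: · ADDLE
3: ✓ CMP  NZCV=0010
4: · ADDLE
5: ✓ MOVGT  r1←0x54
6: · MOVLS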